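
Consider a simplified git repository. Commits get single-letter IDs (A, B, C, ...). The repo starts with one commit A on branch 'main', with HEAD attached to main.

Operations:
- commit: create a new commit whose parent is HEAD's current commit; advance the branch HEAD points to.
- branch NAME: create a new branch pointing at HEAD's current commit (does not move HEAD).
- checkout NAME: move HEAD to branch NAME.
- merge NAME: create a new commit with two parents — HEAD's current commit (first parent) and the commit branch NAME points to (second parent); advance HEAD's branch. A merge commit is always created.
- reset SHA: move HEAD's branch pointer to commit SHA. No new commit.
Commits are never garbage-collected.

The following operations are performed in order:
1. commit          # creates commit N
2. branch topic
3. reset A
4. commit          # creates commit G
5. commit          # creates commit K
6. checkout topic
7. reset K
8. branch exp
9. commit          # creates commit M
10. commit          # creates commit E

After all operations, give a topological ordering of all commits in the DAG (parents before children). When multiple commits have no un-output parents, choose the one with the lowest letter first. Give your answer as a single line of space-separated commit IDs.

Answer: A G K M E N

Derivation:
After op 1 (commit): HEAD=main@N [main=N]
After op 2 (branch): HEAD=main@N [main=N topic=N]
After op 3 (reset): HEAD=main@A [main=A topic=N]
After op 4 (commit): HEAD=main@G [main=G topic=N]
After op 5 (commit): HEAD=main@K [main=K topic=N]
After op 6 (checkout): HEAD=topic@N [main=K topic=N]
After op 7 (reset): HEAD=topic@K [main=K topic=K]
After op 8 (branch): HEAD=topic@K [exp=K main=K topic=K]
After op 9 (commit): HEAD=topic@M [exp=K main=K topic=M]
After op 10 (commit): HEAD=topic@E [exp=K main=K topic=E]
commit A: parents=[]
commit E: parents=['M']
commit G: parents=['A']
commit K: parents=['G']
commit M: parents=['K']
commit N: parents=['A']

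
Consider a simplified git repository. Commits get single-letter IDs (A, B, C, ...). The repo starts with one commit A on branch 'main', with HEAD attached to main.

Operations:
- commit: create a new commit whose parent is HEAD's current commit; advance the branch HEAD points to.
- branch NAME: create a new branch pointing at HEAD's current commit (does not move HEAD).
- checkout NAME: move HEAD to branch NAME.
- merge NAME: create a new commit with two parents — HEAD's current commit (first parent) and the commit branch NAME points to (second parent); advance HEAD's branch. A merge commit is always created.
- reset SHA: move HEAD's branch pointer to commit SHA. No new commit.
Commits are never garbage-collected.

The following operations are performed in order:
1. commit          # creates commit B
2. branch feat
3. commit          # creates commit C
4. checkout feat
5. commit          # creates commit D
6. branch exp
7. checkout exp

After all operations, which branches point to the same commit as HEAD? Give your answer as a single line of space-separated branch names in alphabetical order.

After op 1 (commit): HEAD=main@B [main=B]
After op 2 (branch): HEAD=main@B [feat=B main=B]
After op 3 (commit): HEAD=main@C [feat=B main=C]
After op 4 (checkout): HEAD=feat@B [feat=B main=C]
After op 5 (commit): HEAD=feat@D [feat=D main=C]
After op 6 (branch): HEAD=feat@D [exp=D feat=D main=C]
After op 7 (checkout): HEAD=exp@D [exp=D feat=D main=C]

Answer: exp feat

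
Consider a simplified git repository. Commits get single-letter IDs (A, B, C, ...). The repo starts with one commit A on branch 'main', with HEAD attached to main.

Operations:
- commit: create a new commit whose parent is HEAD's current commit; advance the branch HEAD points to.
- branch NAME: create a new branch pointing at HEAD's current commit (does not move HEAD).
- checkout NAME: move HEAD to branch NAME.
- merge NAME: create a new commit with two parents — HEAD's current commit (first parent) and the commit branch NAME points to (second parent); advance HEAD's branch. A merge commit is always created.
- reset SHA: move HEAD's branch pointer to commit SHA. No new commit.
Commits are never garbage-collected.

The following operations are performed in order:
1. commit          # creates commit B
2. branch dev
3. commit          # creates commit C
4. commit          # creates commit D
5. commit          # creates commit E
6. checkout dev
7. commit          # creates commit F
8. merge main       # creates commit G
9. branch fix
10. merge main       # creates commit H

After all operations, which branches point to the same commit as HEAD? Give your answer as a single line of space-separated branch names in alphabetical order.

Answer: dev

Derivation:
After op 1 (commit): HEAD=main@B [main=B]
After op 2 (branch): HEAD=main@B [dev=B main=B]
After op 3 (commit): HEAD=main@C [dev=B main=C]
After op 4 (commit): HEAD=main@D [dev=B main=D]
After op 5 (commit): HEAD=main@E [dev=B main=E]
After op 6 (checkout): HEAD=dev@B [dev=B main=E]
After op 7 (commit): HEAD=dev@F [dev=F main=E]
After op 8 (merge): HEAD=dev@G [dev=G main=E]
After op 9 (branch): HEAD=dev@G [dev=G fix=G main=E]
After op 10 (merge): HEAD=dev@H [dev=H fix=G main=E]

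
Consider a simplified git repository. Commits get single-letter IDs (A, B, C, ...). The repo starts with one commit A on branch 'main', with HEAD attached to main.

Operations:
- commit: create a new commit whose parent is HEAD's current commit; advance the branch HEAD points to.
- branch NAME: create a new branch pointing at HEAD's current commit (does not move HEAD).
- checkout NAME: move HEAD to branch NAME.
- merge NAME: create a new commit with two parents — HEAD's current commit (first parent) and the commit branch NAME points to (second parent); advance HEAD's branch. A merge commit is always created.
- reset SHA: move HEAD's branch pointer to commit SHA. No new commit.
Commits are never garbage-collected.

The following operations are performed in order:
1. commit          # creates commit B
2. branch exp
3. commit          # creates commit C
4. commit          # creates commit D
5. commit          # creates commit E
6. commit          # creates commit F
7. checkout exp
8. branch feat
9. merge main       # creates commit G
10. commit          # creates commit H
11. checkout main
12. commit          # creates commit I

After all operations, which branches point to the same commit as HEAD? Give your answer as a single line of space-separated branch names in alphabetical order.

After op 1 (commit): HEAD=main@B [main=B]
After op 2 (branch): HEAD=main@B [exp=B main=B]
After op 3 (commit): HEAD=main@C [exp=B main=C]
After op 4 (commit): HEAD=main@D [exp=B main=D]
After op 5 (commit): HEAD=main@E [exp=B main=E]
After op 6 (commit): HEAD=main@F [exp=B main=F]
After op 7 (checkout): HEAD=exp@B [exp=B main=F]
After op 8 (branch): HEAD=exp@B [exp=B feat=B main=F]
After op 9 (merge): HEAD=exp@G [exp=G feat=B main=F]
After op 10 (commit): HEAD=exp@H [exp=H feat=B main=F]
After op 11 (checkout): HEAD=main@F [exp=H feat=B main=F]
After op 12 (commit): HEAD=main@I [exp=H feat=B main=I]

Answer: main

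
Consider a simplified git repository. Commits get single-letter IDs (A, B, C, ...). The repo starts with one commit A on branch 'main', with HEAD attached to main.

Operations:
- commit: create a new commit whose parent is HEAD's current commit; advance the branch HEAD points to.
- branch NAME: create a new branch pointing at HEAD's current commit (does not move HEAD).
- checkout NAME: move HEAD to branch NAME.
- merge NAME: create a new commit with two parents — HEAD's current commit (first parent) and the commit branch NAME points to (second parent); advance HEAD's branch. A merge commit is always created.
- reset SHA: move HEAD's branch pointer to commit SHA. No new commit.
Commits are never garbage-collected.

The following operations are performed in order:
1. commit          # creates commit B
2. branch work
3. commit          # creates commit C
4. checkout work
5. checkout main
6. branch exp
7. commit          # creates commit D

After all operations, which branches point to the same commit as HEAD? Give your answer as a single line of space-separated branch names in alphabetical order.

After op 1 (commit): HEAD=main@B [main=B]
After op 2 (branch): HEAD=main@B [main=B work=B]
After op 3 (commit): HEAD=main@C [main=C work=B]
After op 4 (checkout): HEAD=work@B [main=C work=B]
After op 5 (checkout): HEAD=main@C [main=C work=B]
After op 6 (branch): HEAD=main@C [exp=C main=C work=B]
After op 7 (commit): HEAD=main@D [exp=C main=D work=B]

Answer: main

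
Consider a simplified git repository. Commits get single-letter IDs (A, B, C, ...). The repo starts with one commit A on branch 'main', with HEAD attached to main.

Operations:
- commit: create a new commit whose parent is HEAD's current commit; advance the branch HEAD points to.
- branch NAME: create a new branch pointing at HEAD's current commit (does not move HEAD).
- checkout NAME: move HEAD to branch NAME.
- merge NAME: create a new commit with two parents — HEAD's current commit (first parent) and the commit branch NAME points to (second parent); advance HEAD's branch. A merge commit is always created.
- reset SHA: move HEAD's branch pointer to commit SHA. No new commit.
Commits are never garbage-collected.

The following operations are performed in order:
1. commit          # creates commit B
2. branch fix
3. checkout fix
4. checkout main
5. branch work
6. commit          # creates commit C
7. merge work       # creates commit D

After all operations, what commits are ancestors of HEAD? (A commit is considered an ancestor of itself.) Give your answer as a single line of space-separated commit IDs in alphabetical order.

Answer: A B C D

Derivation:
After op 1 (commit): HEAD=main@B [main=B]
After op 2 (branch): HEAD=main@B [fix=B main=B]
After op 3 (checkout): HEAD=fix@B [fix=B main=B]
After op 4 (checkout): HEAD=main@B [fix=B main=B]
After op 5 (branch): HEAD=main@B [fix=B main=B work=B]
After op 6 (commit): HEAD=main@C [fix=B main=C work=B]
After op 7 (merge): HEAD=main@D [fix=B main=D work=B]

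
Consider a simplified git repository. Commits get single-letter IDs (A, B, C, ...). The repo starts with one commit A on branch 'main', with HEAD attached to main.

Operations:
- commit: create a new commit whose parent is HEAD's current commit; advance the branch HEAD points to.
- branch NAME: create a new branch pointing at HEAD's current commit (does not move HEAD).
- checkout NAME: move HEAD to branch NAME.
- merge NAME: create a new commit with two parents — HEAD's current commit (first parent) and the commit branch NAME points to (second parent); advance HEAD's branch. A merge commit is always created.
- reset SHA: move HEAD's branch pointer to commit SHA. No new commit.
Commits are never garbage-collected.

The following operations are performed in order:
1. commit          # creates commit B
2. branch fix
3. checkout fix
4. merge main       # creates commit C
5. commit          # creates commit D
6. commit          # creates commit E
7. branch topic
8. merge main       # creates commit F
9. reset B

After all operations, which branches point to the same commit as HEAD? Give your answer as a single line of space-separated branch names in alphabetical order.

After op 1 (commit): HEAD=main@B [main=B]
After op 2 (branch): HEAD=main@B [fix=B main=B]
After op 3 (checkout): HEAD=fix@B [fix=B main=B]
After op 4 (merge): HEAD=fix@C [fix=C main=B]
After op 5 (commit): HEAD=fix@D [fix=D main=B]
After op 6 (commit): HEAD=fix@E [fix=E main=B]
After op 7 (branch): HEAD=fix@E [fix=E main=B topic=E]
After op 8 (merge): HEAD=fix@F [fix=F main=B topic=E]
After op 9 (reset): HEAD=fix@B [fix=B main=B topic=E]

Answer: fix main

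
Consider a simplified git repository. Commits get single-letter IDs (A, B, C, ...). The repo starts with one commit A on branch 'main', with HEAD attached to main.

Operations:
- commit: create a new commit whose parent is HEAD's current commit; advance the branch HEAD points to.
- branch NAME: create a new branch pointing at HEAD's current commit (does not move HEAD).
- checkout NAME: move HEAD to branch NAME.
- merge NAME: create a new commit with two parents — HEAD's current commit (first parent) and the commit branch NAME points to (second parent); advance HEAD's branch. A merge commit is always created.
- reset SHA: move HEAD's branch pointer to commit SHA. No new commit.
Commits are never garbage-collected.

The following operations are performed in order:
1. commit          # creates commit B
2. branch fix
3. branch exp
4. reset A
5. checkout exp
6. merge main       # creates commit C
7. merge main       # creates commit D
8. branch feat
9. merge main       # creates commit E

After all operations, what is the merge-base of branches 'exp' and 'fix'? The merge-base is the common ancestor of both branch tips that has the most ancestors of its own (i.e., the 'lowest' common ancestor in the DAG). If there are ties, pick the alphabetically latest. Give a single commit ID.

Answer: B

Derivation:
After op 1 (commit): HEAD=main@B [main=B]
After op 2 (branch): HEAD=main@B [fix=B main=B]
After op 3 (branch): HEAD=main@B [exp=B fix=B main=B]
After op 4 (reset): HEAD=main@A [exp=B fix=B main=A]
After op 5 (checkout): HEAD=exp@B [exp=B fix=B main=A]
After op 6 (merge): HEAD=exp@C [exp=C fix=B main=A]
After op 7 (merge): HEAD=exp@D [exp=D fix=B main=A]
After op 8 (branch): HEAD=exp@D [exp=D feat=D fix=B main=A]
After op 9 (merge): HEAD=exp@E [exp=E feat=D fix=B main=A]
ancestors(exp=E): ['A', 'B', 'C', 'D', 'E']
ancestors(fix=B): ['A', 'B']
common: ['A', 'B']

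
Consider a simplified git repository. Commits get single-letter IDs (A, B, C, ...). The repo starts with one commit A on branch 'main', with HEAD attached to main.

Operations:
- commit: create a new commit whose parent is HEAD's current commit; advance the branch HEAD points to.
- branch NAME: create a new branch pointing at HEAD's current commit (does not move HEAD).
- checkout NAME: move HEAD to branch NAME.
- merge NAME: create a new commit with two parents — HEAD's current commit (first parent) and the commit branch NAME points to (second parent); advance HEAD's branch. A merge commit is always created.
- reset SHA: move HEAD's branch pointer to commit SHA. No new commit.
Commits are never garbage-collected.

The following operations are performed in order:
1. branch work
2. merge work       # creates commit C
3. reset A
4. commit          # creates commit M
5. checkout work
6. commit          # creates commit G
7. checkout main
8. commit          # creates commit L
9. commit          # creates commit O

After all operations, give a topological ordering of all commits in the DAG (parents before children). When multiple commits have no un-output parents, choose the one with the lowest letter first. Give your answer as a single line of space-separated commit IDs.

After op 1 (branch): HEAD=main@A [main=A work=A]
After op 2 (merge): HEAD=main@C [main=C work=A]
After op 3 (reset): HEAD=main@A [main=A work=A]
After op 4 (commit): HEAD=main@M [main=M work=A]
After op 5 (checkout): HEAD=work@A [main=M work=A]
After op 6 (commit): HEAD=work@G [main=M work=G]
After op 7 (checkout): HEAD=main@M [main=M work=G]
After op 8 (commit): HEAD=main@L [main=L work=G]
After op 9 (commit): HEAD=main@O [main=O work=G]
commit A: parents=[]
commit C: parents=['A', 'A']
commit G: parents=['A']
commit L: parents=['M']
commit M: parents=['A']
commit O: parents=['L']

Answer: A C G M L O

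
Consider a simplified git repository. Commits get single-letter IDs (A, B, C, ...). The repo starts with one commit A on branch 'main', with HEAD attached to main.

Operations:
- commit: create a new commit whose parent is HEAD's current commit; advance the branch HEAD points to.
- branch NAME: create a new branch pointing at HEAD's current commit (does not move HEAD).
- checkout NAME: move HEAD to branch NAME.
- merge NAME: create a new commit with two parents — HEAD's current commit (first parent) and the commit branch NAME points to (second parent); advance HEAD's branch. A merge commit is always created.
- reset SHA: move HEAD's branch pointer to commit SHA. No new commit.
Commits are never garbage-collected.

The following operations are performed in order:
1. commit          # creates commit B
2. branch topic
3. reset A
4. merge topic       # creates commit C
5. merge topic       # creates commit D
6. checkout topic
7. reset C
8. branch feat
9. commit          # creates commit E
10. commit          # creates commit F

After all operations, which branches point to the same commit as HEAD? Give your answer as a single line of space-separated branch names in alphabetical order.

Answer: topic

Derivation:
After op 1 (commit): HEAD=main@B [main=B]
After op 2 (branch): HEAD=main@B [main=B topic=B]
After op 3 (reset): HEAD=main@A [main=A topic=B]
After op 4 (merge): HEAD=main@C [main=C topic=B]
After op 5 (merge): HEAD=main@D [main=D topic=B]
After op 6 (checkout): HEAD=topic@B [main=D topic=B]
After op 7 (reset): HEAD=topic@C [main=D topic=C]
After op 8 (branch): HEAD=topic@C [feat=C main=D topic=C]
After op 9 (commit): HEAD=topic@E [feat=C main=D topic=E]
After op 10 (commit): HEAD=topic@F [feat=C main=D topic=F]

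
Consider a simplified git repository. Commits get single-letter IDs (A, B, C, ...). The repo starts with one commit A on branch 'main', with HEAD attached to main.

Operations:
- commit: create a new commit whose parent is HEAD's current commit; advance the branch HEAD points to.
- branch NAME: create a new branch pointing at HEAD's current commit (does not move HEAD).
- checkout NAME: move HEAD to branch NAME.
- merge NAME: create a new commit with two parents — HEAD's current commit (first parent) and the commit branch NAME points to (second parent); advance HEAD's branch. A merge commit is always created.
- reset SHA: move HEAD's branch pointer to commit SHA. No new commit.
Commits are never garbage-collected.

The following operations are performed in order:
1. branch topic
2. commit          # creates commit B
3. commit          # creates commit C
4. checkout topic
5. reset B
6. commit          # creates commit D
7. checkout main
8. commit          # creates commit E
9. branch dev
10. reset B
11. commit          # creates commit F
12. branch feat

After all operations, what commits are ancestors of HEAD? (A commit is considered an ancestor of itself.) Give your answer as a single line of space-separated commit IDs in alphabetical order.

After op 1 (branch): HEAD=main@A [main=A topic=A]
After op 2 (commit): HEAD=main@B [main=B topic=A]
After op 3 (commit): HEAD=main@C [main=C topic=A]
After op 4 (checkout): HEAD=topic@A [main=C topic=A]
After op 5 (reset): HEAD=topic@B [main=C topic=B]
After op 6 (commit): HEAD=topic@D [main=C topic=D]
After op 7 (checkout): HEAD=main@C [main=C topic=D]
After op 8 (commit): HEAD=main@E [main=E topic=D]
After op 9 (branch): HEAD=main@E [dev=E main=E topic=D]
After op 10 (reset): HEAD=main@B [dev=E main=B topic=D]
After op 11 (commit): HEAD=main@F [dev=E main=F topic=D]
After op 12 (branch): HEAD=main@F [dev=E feat=F main=F topic=D]

Answer: A B F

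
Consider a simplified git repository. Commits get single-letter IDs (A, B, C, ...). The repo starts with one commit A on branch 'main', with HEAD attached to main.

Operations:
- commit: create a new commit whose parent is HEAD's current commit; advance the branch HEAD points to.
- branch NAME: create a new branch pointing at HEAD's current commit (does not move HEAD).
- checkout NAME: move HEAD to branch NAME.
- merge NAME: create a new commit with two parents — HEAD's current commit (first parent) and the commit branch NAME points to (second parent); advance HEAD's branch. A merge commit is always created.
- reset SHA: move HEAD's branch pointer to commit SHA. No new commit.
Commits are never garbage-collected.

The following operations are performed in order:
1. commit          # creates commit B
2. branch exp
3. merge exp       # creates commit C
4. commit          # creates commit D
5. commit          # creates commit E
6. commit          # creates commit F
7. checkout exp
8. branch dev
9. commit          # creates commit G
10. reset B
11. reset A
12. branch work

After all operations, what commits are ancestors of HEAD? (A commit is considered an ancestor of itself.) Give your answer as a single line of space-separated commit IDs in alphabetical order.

Answer: A

Derivation:
After op 1 (commit): HEAD=main@B [main=B]
After op 2 (branch): HEAD=main@B [exp=B main=B]
After op 3 (merge): HEAD=main@C [exp=B main=C]
After op 4 (commit): HEAD=main@D [exp=B main=D]
After op 5 (commit): HEAD=main@E [exp=B main=E]
After op 6 (commit): HEAD=main@F [exp=B main=F]
After op 7 (checkout): HEAD=exp@B [exp=B main=F]
After op 8 (branch): HEAD=exp@B [dev=B exp=B main=F]
After op 9 (commit): HEAD=exp@G [dev=B exp=G main=F]
After op 10 (reset): HEAD=exp@B [dev=B exp=B main=F]
After op 11 (reset): HEAD=exp@A [dev=B exp=A main=F]
After op 12 (branch): HEAD=exp@A [dev=B exp=A main=F work=A]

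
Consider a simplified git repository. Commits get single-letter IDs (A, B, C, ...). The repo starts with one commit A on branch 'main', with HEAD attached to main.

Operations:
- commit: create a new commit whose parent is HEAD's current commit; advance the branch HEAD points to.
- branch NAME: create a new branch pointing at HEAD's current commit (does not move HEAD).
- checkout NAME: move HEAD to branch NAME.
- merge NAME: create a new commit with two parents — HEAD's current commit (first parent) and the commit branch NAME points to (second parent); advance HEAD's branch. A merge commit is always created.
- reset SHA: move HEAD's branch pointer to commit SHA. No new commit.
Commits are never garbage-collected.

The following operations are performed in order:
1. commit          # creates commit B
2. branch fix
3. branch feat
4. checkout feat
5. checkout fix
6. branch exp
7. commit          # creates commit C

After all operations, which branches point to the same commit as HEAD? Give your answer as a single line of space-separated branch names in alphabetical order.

Answer: fix

Derivation:
After op 1 (commit): HEAD=main@B [main=B]
After op 2 (branch): HEAD=main@B [fix=B main=B]
After op 3 (branch): HEAD=main@B [feat=B fix=B main=B]
After op 4 (checkout): HEAD=feat@B [feat=B fix=B main=B]
After op 5 (checkout): HEAD=fix@B [feat=B fix=B main=B]
After op 6 (branch): HEAD=fix@B [exp=B feat=B fix=B main=B]
After op 7 (commit): HEAD=fix@C [exp=B feat=B fix=C main=B]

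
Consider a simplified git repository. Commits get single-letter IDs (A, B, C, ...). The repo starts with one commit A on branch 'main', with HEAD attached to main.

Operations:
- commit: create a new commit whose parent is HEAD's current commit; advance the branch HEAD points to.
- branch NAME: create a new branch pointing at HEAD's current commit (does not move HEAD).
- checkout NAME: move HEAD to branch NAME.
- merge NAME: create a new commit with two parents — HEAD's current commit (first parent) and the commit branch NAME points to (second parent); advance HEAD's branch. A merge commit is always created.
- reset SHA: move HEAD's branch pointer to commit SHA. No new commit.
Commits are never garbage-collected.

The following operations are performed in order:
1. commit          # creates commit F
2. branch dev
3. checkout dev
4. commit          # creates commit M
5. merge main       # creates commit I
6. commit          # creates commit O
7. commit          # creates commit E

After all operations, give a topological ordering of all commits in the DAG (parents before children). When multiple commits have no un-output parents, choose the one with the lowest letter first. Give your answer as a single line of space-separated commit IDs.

After op 1 (commit): HEAD=main@F [main=F]
After op 2 (branch): HEAD=main@F [dev=F main=F]
After op 3 (checkout): HEAD=dev@F [dev=F main=F]
After op 4 (commit): HEAD=dev@M [dev=M main=F]
After op 5 (merge): HEAD=dev@I [dev=I main=F]
After op 6 (commit): HEAD=dev@O [dev=O main=F]
After op 7 (commit): HEAD=dev@E [dev=E main=F]
commit A: parents=[]
commit E: parents=['O']
commit F: parents=['A']
commit I: parents=['M', 'F']
commit M: parents=['F']
commit O: parents=['I']

Answer: A F M I O E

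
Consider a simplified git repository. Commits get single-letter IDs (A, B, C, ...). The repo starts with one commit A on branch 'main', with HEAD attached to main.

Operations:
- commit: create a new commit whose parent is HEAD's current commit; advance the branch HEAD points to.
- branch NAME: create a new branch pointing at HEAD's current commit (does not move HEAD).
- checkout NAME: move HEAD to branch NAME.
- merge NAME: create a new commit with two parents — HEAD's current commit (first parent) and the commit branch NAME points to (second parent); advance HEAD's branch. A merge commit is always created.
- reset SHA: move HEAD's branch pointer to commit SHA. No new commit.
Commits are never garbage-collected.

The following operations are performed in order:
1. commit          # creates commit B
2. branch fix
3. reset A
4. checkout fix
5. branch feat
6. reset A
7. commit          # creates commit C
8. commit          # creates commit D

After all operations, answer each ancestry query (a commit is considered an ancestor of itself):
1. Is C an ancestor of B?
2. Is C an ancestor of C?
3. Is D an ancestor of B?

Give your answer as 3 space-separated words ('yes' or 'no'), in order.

Answer: no yes no

Derivation:
After op 1 (commit): HEAD=main@B [main=B]
After op 2 (branch): HEAD=main@B [fix=B main=B]
After op 3 (reset): HEAD=main@A [fix=B main=A]
After op 4 (checkout): HEAD=fix@B [fix=B main=A]
After op 5 (branch): HEAD=fix@B [feat=B fix=B main=A]
After op 6 (reset): HEAD=fix@A [feat=B fix=A main=A]
After op 7 (commit): HEAD=fix@C [feat=B fix=C main=A]
After op 8 (commit): HEAD=fix@D [feat=B fix=D main=A]
ancestors(B) = {A,B}; C in? no
ancestors(C) = {A,C}; C in? yes
ancestors(B) = {A,B}; D in? no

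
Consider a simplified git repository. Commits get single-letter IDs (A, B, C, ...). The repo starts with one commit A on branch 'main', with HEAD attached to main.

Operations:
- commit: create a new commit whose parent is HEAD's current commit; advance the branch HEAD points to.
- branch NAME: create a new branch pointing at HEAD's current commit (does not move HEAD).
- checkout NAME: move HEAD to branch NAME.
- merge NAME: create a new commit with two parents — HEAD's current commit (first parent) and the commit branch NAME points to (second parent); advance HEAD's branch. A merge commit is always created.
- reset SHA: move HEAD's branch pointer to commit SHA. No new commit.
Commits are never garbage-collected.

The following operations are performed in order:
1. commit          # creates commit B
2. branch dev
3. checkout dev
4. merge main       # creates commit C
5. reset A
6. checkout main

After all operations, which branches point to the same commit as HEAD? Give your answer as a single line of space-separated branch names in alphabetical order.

Answer: main

Derivation:
After op 1 (commit): HEAD=main@B [main=B]
After op 2 (branch): HEAD=main@B [dev=B main=B]
After op 3 (checkout): HEAD=dev@B [dev=B main=B]
After op 4 (merge): HEAD=dev@C [dev=C main=B]
After op 5 (reset): HEAD=dev@A [dev=A main=B]
After op 6 (checkout): HEAD=main@B [dev=A main=B]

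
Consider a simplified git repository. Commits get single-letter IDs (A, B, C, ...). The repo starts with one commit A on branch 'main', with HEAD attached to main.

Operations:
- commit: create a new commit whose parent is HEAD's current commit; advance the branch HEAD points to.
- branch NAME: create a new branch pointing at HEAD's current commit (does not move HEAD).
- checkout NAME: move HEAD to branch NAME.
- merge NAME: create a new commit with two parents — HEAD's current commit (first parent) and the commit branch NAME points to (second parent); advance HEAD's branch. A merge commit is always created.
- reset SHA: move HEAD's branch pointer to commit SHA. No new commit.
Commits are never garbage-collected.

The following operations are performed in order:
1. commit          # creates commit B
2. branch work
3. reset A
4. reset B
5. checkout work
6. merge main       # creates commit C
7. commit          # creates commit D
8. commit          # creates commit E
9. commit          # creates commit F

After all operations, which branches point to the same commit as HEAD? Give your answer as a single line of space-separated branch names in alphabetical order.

After op 1 (commit): HEAD=main@B [main=B]
After op 2 (branch): HEAD=main@B [main=B work=B]
After op 3 (reset): HEAD=main@A [main=A work=B]
After op 4 (reset): HEAD=main@B [main=B work=B]
After op 5 (checkout): HEAD=work@B [main=B work=B]
After op 6 (merge): HEAD=work@C [main=B work=C]
After op 7 (commit): HEAD=work@D [main=B work=D]
After op 8 (commit): HEAD=work@E [main=B work=E]
After op 9 (commit): HEAD=work@F [main=B work=F]

Answer: work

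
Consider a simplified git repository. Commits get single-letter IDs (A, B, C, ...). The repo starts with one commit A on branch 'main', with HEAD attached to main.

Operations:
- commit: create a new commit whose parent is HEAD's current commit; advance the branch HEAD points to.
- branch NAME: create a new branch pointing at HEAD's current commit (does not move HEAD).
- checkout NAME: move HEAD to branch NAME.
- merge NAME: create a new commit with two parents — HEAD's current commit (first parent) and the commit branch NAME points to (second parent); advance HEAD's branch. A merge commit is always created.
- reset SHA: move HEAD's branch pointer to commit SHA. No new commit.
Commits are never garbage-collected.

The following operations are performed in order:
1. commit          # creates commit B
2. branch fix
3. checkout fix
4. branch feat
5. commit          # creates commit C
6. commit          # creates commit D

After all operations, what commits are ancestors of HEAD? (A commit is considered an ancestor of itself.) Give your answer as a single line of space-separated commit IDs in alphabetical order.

Answer: A B C D

Derivation:
After op 1 (commit): HEAD=main@B [main=B]
After op 2 (branch): HEAD=main@B [fix=B main=B]
After op 3 (checkout): HEAD=fix@B [fix=B main=B]
After op 4 (branch): HEAD=fix@B [feat=B fix=B main=B]
After op 5 (commit): HEAD=fix@C [feat=B fix=C main=B]
After op 6 (commit): HEAD=fix@D [feat=B fix=D main=B]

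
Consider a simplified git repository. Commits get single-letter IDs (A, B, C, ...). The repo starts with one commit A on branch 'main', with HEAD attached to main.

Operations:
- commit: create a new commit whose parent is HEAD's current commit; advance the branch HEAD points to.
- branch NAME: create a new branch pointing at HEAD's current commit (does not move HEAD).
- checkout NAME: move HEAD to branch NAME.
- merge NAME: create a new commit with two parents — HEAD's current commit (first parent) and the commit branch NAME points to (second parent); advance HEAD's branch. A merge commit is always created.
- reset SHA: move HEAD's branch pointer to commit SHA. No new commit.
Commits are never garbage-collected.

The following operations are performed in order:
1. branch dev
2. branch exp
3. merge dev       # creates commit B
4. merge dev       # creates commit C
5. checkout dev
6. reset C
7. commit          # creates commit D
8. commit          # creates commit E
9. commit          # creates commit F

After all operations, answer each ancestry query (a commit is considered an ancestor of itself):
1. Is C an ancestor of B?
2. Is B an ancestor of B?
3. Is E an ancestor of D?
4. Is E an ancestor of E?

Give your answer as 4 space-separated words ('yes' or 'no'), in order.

Answer: no yes no yes

Derivation:
After op 1 (branch): HEAD=main@A [dev=A main=A]
After op 2 (branch): HEAD=main@A [dev=A exp=A main=A]
After op 3 (merge): HEAD=main@B [dev=A exp=A main=B]
After op 4 (merge): HEAD=main@C [dev=A exp=A main=C]
After op 5 (checkout): HEAD=dev@A [dev=A exp=A main=C]
After op 6 (reset): HEAD=dev@C [dev=C exp=A main=C]
After op 7 (commit): HEAD=dev@D [dev=D exp=A main=C]
After op 8 (commit): HEAD=dev@E [dev=E exp=A main=C]
After op 9 (commit): HEAD=dev@F [dev=F exp=A main=C]
ancestors(B) = {A,B}; C in? no
ancestors(B) = {A,B}; B in? yes
ancestors(D) = {A,B,C,D}; E in? no
ancestors(E) = {A,B,C,D,E}; E in? yes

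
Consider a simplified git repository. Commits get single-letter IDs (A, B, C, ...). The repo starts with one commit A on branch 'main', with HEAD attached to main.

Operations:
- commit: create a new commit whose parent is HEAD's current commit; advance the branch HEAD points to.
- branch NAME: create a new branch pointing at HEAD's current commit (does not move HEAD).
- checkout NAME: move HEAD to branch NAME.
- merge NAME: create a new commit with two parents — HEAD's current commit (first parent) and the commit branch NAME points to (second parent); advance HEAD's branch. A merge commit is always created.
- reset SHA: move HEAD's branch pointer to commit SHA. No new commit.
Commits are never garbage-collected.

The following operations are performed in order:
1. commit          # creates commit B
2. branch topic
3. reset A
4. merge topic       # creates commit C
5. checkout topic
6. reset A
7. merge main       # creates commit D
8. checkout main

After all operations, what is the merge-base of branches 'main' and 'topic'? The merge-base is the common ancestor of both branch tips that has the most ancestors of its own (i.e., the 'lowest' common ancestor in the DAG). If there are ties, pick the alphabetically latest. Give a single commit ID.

After op 1 (commit): HEAD=main@B [main=B]
After op 2 (branch): HEAD=main@B [main=B topic=B]
After op 3 (reset): HEAD=main@A [main=A topic=B]
After op 4 (merge): HEAD=main@C [main=C topic=B]
After op 5 (checkout): HEAD=topic@B [main=C topic=B]
After op 6 (reset): HEAD=topic@A [main=C topic=A]
After op 7 (merge): HEAD=topic@D [main=C topic=D]
After op 8 (checkout): HEAD=main@C [main=C topic=D]
ancestors(main=C): ['A', 'B', 'C']
ancestors(topic=D): ['A', 'B', 'C', 'D']
common: ['A', 'B', 'C']

Answer: C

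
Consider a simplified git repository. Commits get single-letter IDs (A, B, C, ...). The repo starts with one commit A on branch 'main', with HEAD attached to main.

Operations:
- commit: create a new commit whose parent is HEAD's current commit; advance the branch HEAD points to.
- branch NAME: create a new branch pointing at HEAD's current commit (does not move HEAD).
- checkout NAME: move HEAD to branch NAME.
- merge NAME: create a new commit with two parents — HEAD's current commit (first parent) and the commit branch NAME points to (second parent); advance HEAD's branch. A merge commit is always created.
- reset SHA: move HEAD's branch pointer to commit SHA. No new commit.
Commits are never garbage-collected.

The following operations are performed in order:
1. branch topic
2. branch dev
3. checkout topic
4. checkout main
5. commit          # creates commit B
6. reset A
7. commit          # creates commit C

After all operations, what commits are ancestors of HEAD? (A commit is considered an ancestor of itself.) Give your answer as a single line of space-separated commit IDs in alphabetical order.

After op 1 (branch): HEAD=main@A [main=A topic=A]
After op 2 (branch): HEAD=main@A [dev=A main=A topic=A]
After op 3 (checkout): HEAD=topic@A [dev=A main=A topic=A]
After op 4 (checkout): HEAD=main@A [dev=A main=A topic=A]
After op 5 (commit): HEAD=main@B [dev=A main=B topic=A]
After op 6 (reset): HEAD=main@A [dev=A main=A topic=A]
After op 7 (commit): HEAD=main@C [dev=A main=C topic=A]

Answer: A C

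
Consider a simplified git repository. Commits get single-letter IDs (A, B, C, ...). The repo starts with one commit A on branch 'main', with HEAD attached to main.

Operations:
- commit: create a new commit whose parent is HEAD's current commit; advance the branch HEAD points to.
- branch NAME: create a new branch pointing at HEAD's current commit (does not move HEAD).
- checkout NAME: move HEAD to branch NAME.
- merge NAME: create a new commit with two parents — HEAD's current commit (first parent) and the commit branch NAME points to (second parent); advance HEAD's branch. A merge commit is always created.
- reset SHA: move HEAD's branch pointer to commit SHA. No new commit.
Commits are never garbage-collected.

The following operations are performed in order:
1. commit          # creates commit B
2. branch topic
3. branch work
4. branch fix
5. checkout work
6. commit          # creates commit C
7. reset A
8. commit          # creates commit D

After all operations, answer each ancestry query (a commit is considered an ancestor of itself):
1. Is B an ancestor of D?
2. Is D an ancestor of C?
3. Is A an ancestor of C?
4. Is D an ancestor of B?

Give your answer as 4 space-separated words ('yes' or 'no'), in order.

Answer: no no yes no

Derivation:
After op 1 (commit): HEAD=main@B [main=B]
After op 2 (branch): HEAD=main@B [main=B topic=B]
After op 3 (branch): HEAD=main@B [main=B topic=B work=B]
After op 4 (branch): HEAD=main@B [fix=B main=B topic=B work=B]
After op 5 (checkout): HEAD=work@B [fix=B main=B topic=B work=B]
After op 6 (commit): HEAD=work@C [fix=B main=B topic=B work=C]
After op 7 (reset): HEAD=work@A [fix=B main=B topic=B work=A]
After op 8 (commit): HEAD=work@D [fix=B main=B topic=B work=D]
ancestors(D) = {A,D}; B in? no
ancestors(C) = {A,B,C}; D in? no
ancestors(C) = {A,B,C}; A in? yes
ancestors(B) = {A,B}; D in? no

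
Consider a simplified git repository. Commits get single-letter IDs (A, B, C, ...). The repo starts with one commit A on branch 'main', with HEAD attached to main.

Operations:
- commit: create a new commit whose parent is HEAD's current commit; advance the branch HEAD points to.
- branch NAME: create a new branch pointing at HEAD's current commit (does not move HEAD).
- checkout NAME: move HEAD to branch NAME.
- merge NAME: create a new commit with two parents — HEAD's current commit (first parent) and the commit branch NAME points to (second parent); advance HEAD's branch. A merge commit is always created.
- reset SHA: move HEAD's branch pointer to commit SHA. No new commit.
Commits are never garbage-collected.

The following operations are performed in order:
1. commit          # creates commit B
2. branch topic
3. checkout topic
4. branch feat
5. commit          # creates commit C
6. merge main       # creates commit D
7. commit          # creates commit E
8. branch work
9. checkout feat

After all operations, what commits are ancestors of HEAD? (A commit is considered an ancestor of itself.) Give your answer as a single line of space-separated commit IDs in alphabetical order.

After op 1 (commit): HEAD=main@B [main=B]
After op 2 (branch): HEAD=main@B [main=B topic=B]
After op 3 (checkout): HEAD=topic@B [main=B topic=B]
After op 4 (branch): HEAD=topic@B [feat=B main=B topic=B]
After op 5 (commit): HEAD=topic@C [feat=B main=B topic=C]
After op 6 (merge): HEAD=topic@D [feat=B main=B topic=D]
After op 7 (commit): HEAD=topic@E [feat=B main=B topic=E]
After op 8 (branch): HEAD=topic@E [feat=B main=B topic=E work=E]
After op 9 (checkout): HEAD=feat@B [feat=B main=B topic=E work=E]

Answer: A B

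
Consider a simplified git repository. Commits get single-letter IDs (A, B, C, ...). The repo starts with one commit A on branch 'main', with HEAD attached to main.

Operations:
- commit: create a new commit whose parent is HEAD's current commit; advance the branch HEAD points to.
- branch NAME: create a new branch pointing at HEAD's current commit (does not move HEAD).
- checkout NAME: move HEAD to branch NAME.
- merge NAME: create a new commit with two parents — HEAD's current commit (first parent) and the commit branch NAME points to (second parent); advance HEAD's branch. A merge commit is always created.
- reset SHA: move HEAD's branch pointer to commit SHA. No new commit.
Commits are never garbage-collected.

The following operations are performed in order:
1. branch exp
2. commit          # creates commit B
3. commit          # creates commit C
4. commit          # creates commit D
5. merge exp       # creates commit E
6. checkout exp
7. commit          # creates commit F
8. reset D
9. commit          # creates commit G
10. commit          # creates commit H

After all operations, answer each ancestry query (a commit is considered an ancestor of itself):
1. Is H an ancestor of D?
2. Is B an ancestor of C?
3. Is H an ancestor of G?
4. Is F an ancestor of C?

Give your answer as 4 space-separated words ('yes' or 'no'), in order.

Answer: no yes no no

Derivation:
After op 1 (branch): HEAD=main@A [exp=A main=A]
After op 2 (commit): HEAD=main@B [exp=A main=B]
After op 3 (commit): HEAD=main@C [exp=A main=C]
After op 4 (commit): HEAD=main@D [exp=A main=D]
After op 5 (merge): HEAD=main@E [exp=A main=E]
After op 6 (checkout): HEAD=exp@A [exp=A main=E]
After op 7 (commit): HEAD=exp@F [exp=F main=E]
After op 8 (reset): HEAD=exp@D [exp=D main=E]
After op 9 (commit): HEAD=exp@G [exp=G main=E]
After op 10 (commit): HEAD=exp@H [exp=H main=E]
ancestors(D) = {A,B,C,D}; H in? no
ancestors(C) = {A,B,C}; B in? yes
ancestors(G) = {A,B,C,D,G}; H in? no
ancestors(C) = {A,B,C}; F in? no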